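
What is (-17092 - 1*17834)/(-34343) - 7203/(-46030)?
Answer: 1855016409/1580808290 ≈ 1.1735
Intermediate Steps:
(-17092 - 1*17834)/(-34343) - 7203/(-46030) = (-17092 - 17834)*(-1/34343) - 7203*(-1/46030) = -34926*(-1/34343) + 7203/46030 = 34926/34343 + 7203/46030 = 1855016409/1580808290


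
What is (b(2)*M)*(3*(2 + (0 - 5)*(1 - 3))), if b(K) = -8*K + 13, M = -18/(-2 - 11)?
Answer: -1944/13 ≈ -149.54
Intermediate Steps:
M = 18/13 (M = -18/(-13) = -18*(-1/13) = 18/13 ≈ 1.3846)
b(K) = 13 - 8*K
(b(2)*M)*(3*(2 + (0 - 5)*(1 - 3))) = ((13 - 8*2)*(18/13))*(3*(2 + (0 - 5)*(1 - 3))) = ((13 - 16)*(18/13))*(3*(2 - 5*(-2))) = (-3*18/13)*(3*(2 + 10)) = -162*12/13 = -54/13*36 = -1944/13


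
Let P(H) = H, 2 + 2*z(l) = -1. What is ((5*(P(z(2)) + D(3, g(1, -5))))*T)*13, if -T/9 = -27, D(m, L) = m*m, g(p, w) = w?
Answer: 236925/2 ≈ 1.1846e+5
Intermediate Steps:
z(l) = -3/2 (z(l) = -1 + (½)*(-1) = -1 - ½ = -3/2)
D(m, L) = m²
T = 243 (T = -9*(-27) = 243)
((5*(P(z(2)) + D(3, g(1, -5))))*T)*13 = ((5*(-3/2 + 3²))*243)*13 = ((5*(-3/2 + 9))*243)*13 = ((5*(15/2))*243)*13 = ((75/2)*243)*13 = (18225/2)*13 = 236925/2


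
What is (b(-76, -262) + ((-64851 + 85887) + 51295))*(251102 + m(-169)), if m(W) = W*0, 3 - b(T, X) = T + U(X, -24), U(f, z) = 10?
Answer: 18179784800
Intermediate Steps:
b(T, X) = -7 - T (b(T, X) = 3 - (T + 10) = 3 - (10 + T) = 3 + (-10 - T) = -7 - T)
m(W) = 0
(b(-76, -262) + ((-64851 + 85887) + 51295))*(251102 + m(-169)) = ((-7 - 1*(-76)) + ((-64851 + 85887) + 51295))*(251102 + 0) = ((-7 + 76) + (21036 + 51295))*251102 = (69 + 72331)*251102 = 72400*251102 = 18179784800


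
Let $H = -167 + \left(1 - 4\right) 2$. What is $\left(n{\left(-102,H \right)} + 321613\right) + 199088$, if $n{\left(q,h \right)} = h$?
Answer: $520528$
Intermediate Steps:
$H = -173$ ($H = -167 - 6 = -173$)
$\left(n{\left(-102,H \right)} + 321613\right) + 199088 = \left(-173 + 321613\right) + 199088 = 321440 + 199088 = 520528$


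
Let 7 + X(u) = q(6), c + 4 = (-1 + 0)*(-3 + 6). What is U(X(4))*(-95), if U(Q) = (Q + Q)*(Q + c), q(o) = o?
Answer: -1520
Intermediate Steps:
c = -7 (c = -4 + (-1 + 0)*(-3 + 6) = -4 - 1*3 = -4 - 3 = -7)
X(u) = -1 (X(u) = -7 + 6 = -1)
U(Q) = 2*Q*(-7 + Q) (U(Q) = (Q + Q)*(Q - 7) = (2*Q)*(-7 + Q) = 2*Q*(-7 + Q))
U(X(4))*(-95) = (2*(-1)*(-7 - 1))*(-95) = (2*(-1)*(-8))*(-95) = 16*(-95) = -1520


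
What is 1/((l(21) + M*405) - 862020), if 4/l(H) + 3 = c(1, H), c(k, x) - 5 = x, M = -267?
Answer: -23/22313561 ≈ -1.0308e-6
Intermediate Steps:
c(k, x) = 5 + x
l(H) = 4/(2 + H) (l(H) = 4/(-3 + (5 + H)) = 4/(2 + H))
1/((l(21) + M*405) - 862020) = 1/((4/(2 + 21) - 267*405) - 862020) = 1/((4/23 - 108135) - 862020) = 1/(-2487101/23 - 862020) = 1/(-22313561/23) = -23/22313561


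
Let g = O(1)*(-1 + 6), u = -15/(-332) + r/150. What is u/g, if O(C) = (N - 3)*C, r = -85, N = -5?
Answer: 2597/199200 ≈ 0.013037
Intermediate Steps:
O(C) = -8*C (O(C) = (-5 - 3)*C = -8*C)
u = -2597/4980 (u = -15/(-332) - 85/150 = -15*(-1/332) - 85*1/150 = 15/332 - 17/30 = -2597/4980 ≈ -0.52149)
g = -40 (g = (-8*1)*(-1 + 6) = -8*5 = -40)
u/g = -2597/4980/(-40) = -2597/4980*(-1/40) = 2597/199200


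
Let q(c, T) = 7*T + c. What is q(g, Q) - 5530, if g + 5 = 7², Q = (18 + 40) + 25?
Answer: -4905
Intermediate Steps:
Q = 83 (Q = 58 + 25 = 83)
g = 44 (g = -5 + 7² = -5 + 49 = 44)
q(c, T) = c + 7*T
q(g, Q) - 5530 = (44 + 7*83) - 5530 = (44 + 581) - 5530 = 625 - 5530 = -4905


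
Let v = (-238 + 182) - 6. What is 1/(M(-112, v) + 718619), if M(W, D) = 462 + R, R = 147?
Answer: 1/719228 ≈ 1.3904e-6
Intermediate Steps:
v = -62 (v = -56 - 6 = -62)
M(W, D) = 609 (M(W, D) = 462 + 147 = 609)
1/(M(-112, v) + 718619) = 1/(609 + 718619) = 1/719228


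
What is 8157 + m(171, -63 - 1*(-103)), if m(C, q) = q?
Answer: 8197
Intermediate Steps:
8157 + m(171, -63 - 1*(-103)) = 8157 + (-63 - 1*(-103)) = 8157 + (-63 + 103) = 8157 + 40 = 8197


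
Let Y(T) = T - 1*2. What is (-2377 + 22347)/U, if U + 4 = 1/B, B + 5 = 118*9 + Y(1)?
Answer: -21088320/4223 ≈ -4993.7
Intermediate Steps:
Y(T) = -2 + T (Y(T) = T - 2 = -2 + T)
B = 1056 (B = -5 + (118*9 + (-2 + 1)) = -5 + (1062 - 1) = -5 + 1061 = 1056)
U = -4223/1056 (U = -4 + 1/1056 = -4223/1056 ≈ -3.9991)
(-2377 + 22347)/U = (-2377 + 22347)/(-4223/1056) = 19970*(-1056/4223) = -21088320/4223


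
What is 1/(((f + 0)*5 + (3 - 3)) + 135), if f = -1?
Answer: 1/130 ≈ 0.0076923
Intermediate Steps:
1/(((f + 0)*5 + (3 - 3)) + 135) = 1/(((-1 + 0)*5 + (3 - 3)) + 135) = 1/((-1*5 + 0) + 135) = 1/((-5 + 0) + 135) = 1/(-5 + 135) = 1/130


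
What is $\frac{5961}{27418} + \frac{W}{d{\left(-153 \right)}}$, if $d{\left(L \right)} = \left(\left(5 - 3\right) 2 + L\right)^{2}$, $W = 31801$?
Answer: $\frac{1004259979}{608707018} \approx 1.6498$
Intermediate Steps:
$d{\left(L \right)} = \left(4 + L\right)^{2}$ ($d{\left(L \right)} = \left(2 \cdot 2 + L\right)^{2} = \left(4 + L\right)^{2}$)
$\frac{5961}{27418} + \frac{W}{d{\left(-153 \right)}} = \frac{5961}{27418} + \frac{31801}{\left(4 - 153\right)^{2}} = 5961 \cdot \frac{1}{27418} + \frac{31801}{\left(-149\right)^{2}} = \frac{5961}{27418} + \frac{31801}{22201} = \frac{1004259979}{608707018}$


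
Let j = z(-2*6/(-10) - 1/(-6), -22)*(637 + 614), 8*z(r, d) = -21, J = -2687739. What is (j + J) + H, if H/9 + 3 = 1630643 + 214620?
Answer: 111330537/8 ≈ 1.3916e+7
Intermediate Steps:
z(r, d) = -21/8 (z(r, d) = (⅛)*(-21) = -21/8)
H = 16607340 (H = -27 + 9*(1630643 + 214620) = -27 + 9*1845263 = -27 + 16607367 = 16607340)
j = -26271/8 (j = -21*(637 + 614)/8 = -21/8*1251 = -26271/8 ≈ -3283.9)
(j + J) + H = (-26271/8 - 2687739) + 16607340 = -21528183/8 + 16607340 = 111330537/8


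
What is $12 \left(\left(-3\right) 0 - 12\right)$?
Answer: $-144$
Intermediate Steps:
$12 \left(\left(-3\right) 0 - 12\right) = 12 \left(0 - 12\right) = 12 \left(-12\right) = -144$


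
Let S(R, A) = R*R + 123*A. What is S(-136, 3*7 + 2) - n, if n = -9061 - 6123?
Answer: 36509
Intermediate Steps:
n = -15184
S(R, A) = R² + 123*A
S(-136, 3*7 + 2) - n = ((-136)² + 123*(3*7 + 2)) - 1*(-15184) = (18496 + 123*(21 + 2)) + 15184 = (18496 + 123*23) + 15184 = (18496 + 2829) + 15184 = 21325 + 15184 = 36509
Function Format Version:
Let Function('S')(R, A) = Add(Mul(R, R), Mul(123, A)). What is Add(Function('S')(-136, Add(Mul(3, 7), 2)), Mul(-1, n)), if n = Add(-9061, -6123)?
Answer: 36509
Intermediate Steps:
n = -15184
Function('S')(R, A) = Add(Pow(R, 2), Mul(123, A))
Add(Function('S')(-136, Add(Mul(3, 7), 2)), Mul(-1, n)) = Add(Add(Pow(-136, 2), Mul(123, Add(Mul(3, 7), 2))), Mul(-1, -15184)) = Add(Add(18496, Mul(123, Add(21, 2))), 15184) = Add(Add(18496, Mul(123, 23)), 15184) = Add(Add(18496, 2829), 15184) = Add(21325, 15184) = 36509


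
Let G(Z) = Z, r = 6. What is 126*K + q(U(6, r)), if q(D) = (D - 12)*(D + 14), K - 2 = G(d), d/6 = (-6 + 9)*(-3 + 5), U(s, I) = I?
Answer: 4668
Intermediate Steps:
d = 36 (d = 6*((-6 + 9)*(-3 + 5)) = 6*(3*2) = 6*6 = 36)
K = 38 (K = 2 + 36 = 38)
q(D) = (-12 + D)*(14 + D)
126*K + q(U(6, r)) = 126*38 + (-168 + 6**2 + 2*6) = 4788 + (-168 + 36 + 12) = 4788 - 120 = 4668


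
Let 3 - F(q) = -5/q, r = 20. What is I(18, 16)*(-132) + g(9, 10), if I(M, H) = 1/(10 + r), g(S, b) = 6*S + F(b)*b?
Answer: 423/5 ≈ 84.600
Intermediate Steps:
F(q) = 3 + 5/q (F(q) = 3 - (-5)/q = 3 + 5/q)
g(S, b) = 6*S + b*(3 + 5/b) (g(S, b) = 6*S + (3 + 5/b)*b = 6*S + b*(3 + 5/b))
I(M, H) = 1/30 (I(M, H) = 1/(10 + 20) = 1/30)
I(18, 16)*(-132) + g(9, 10) = (1/30)*(-132) + (5 + 3*10 + 6*9) = -22/5 + (5 + 30 + 54) = -22/5 + 89 = 423/5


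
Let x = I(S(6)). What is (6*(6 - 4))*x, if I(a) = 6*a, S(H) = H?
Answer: 432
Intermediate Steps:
x = 36 (x = 6*6 = 36)
(6*(6 - 4))*x = (6*(6 - 4))*36 = (6*2)*36 = 12*36 = 432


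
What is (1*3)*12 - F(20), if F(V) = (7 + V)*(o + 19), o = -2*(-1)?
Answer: -531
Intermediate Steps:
o = 2
F(V) = 147 + 21*V (F(V) = (7 + V)*(2 + 19) = (7 + V)*21 = 147 + 21*V)
(1*3)*12 - F(20) = (1*3)*12 - (147 + 21*20) = 3*12 - (147 + 420) = 36 - 1*567 = 36 - 567 = -531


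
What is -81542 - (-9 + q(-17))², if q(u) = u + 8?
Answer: -81866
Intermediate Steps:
q(u) = 8 + u
-81542 - (-9 + q(-17))² = -81542 - (-9 + (8 - 17))² = -81542 - (-9 - 9)² = -81542 - 1*(-18)² = -81542 - 1*324 = -81542 - 324 = -81866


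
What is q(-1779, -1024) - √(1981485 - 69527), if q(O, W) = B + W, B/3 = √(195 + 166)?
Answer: -967 - √1911958 ≈ -2349.7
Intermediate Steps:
B = 57 (B = 3*√(195 + 166) = 3*√361 = 3*19 = 57)
q(O, W) = 57 + W
q(-1779, -1024) - √(1981485 - 69527) = (57 - 1024) - √(1981485 - 69527) = -967 - √1911958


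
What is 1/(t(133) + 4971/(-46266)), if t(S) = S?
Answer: 15422/2049469 ≈ 0.0075249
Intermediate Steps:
1/(t(133) + 4971/(-46266)) = 1/(133 + 4971/(-46266)) = 1/(133 + 4971*(-1/46266)) = 1/(133 - 1657/15422) = 1/(2049469/15422) = 15422/2049469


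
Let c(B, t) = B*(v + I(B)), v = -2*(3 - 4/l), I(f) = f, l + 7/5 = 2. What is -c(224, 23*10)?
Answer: -155456/3 ≈ -51819.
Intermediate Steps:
l = 3/5 (l = -7/5 + 2 = 3/5 ≈ 0.60000)
v = 22/3 (v = -2*(3 - 4/3/5) = -2*(3 - 4*5/3) = -2*(3 - 20/3) = -2*(-11/3) = 22/3 ≈ 7.3333)
c(B, t) = B*(22/3 + B)
-c(224, 23*10) = -224*(22 + 3*224)/3 = -224*(22 + 672)/3 = -224*694/3 = -1*155456/3 = -155456/3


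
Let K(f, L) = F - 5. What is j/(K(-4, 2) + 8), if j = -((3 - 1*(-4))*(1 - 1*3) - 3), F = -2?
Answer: 17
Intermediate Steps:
K(f, L) = -7 (K(f, L) = -2 - 5 = -7)
j = 17 (j = -((3 + 4)*(1 - 3) - 3) = -(7*(-2) - 3) = -(-14 - 3) = -1*(-17) = 17)
j/(K(-4, 2) + 8) = 17/(-7 + 8) = 17/1 = 17*1 = 17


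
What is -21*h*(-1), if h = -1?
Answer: -21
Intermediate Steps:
-21*h*(-1) = -21*(-1)*(-1) = 21*(-1) = -21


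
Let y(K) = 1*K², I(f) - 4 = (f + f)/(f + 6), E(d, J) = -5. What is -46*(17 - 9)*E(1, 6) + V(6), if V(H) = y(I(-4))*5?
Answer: 1840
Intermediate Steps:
I(f) = 4 + 2*f/(6 + f) (I(f) = 4 + (f + f)/(f + 6) = 4 + (2*f)/(6 + f) = 4 + 2*f/(6 + f))
y(K) = K²
V(H) = 0 (V(H) = (6*(4 - 4)/(6 - 4))²*5 = (6*0/2)²*5 = (6*(½)*0)²*5 = 0²*5 = 0*5 = 0)
-46*(17 - 9)*E(1, 6) + V(6) = -46*(17 - 9)*(-5) + 0 = -368*(-5) + 0 = -46*(-40) + 0 = 1840 + 0 = 1840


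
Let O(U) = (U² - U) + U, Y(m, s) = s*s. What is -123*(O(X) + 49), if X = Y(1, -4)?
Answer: -37515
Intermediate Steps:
Y(m, s) = s²
X = 16 (X = (-4)² = 16)
O(U) = U²
-123*(O(X) + 49) = -123*(16² + 49) = -123*(256 + 49) = -123*305 = -37515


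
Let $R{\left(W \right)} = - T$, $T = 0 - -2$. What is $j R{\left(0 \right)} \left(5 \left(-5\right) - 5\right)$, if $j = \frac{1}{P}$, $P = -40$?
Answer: $- \frac{3}{2} \approx -1.5$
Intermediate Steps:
$T = 2$ ($T = 0 + 2 = 2$)
$R{\left(W \right)} = -2$ ($R{\left(W \right)} = \left(-1\right) 2 = -2$)
$j = - \frac{1}{40}$ ($j = \frac{1}{-40} = - \frac{1}{40} \approx -0.025$)
$j R{\left(0 \right)} \left(5 \left(-5\right) - 5\right) = - \frac{\left(-2\right) \left(5 \left(-5\right) - 5\right)}{40} = - \frac{\left(-2\right) \left(-25 - 5\right)}{40} = - \frac{\left(-2\right) \left(-30\right)}{40} = \left(- \frac{1}{40}\right) 60 = - \frac{3}{2}$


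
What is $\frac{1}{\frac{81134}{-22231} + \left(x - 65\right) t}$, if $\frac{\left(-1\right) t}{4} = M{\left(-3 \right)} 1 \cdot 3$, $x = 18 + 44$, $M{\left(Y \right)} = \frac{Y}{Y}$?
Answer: $\frac{22231}{719182} \approx 0.030912$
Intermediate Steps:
$M{\left(Y \right)} = 1$
$x = 62$
$t = -12$ ($t = - 4 \cdot 1 \cdot 1 \cdot 3 = - 4 \cdot 1 \cdot 3 = \left(-4\right) 3 = -12$)
$\frac{1}{\frac{81134}{-22231} + \left(x - 65\right) t} = \frac{1}{\frac{81134}{-22231} + \left(62 - 65\right) \left(-12\right)} = \frac{1}{81134 \left(- \frac{1}{22231}\right) - -36} = \frac{1}{- \frac{81134}{22231} + 36} = \frac{1}{\frac{719182}{22231}} = \frac{22231}{719182}$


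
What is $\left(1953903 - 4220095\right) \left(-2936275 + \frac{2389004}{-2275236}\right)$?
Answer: $\frac{3784949106889911392}{568809} \approx 6.6542 \cdot 10^{12}$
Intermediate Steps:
$\left(1953903 - 4220095\right) \left(-2936275 + \frac{2389004}{-2275236}\right) = - 2266192 \left(-2936275 + 2389004 \left(- \frac{1}{2275236}\right)\right) = - 2266192 \left(-2936275 - \frac{597251}{568809}\right) = \left(-2266192\right) \left(- \frac{1670180243726}{568809}\right) = \frac{3784949106889911392}{568809}$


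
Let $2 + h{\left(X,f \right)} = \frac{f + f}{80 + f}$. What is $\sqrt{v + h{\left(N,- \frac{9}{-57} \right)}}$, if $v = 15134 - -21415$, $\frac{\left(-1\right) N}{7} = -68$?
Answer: $\frac{\sqrt{84771835501}}{1523} \approx 191.17$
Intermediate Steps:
$N = 476$ ($N = \left(-7\right) \left(-68\right) = 476$)
$v = 36549$ ($v = 15134 + 21415 = 36549$)
$h{\left(X,f \right)} = -2 + \frac{2 f}{80 + f}$ ($h{\left(X,f \right)} = -2 + \frac{f + f}{80 + f} = -2 + \frac{2 f}{80 + f}$)
$\sqrt{v + h{\left(N,- \frac{9}{-57} \right)}} = \sqrt{36549 - \frac{160}{80 - \frac{9}{-57}}} = \sqrt{36549 - \frac{160}{80 - - \frac{3}{19}}} = \sqrt{36549 - \frac{160}{80 + \frac{3}{19}}} = \sqrt{36549 - \frac{160}{\frac{1523}{19}}} = \sqrt{36549 - \frac{3040}{1523}} = \sqrt{\frac{55661087}{1523}} = \frac{\sqrt{84771835501}}{1523}$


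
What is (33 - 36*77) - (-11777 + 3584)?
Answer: 5454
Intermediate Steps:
(33 - 36*77) - (-11777 + 3584) = (33 - 2772) - 1*(-8193) = -2739 + 8193 = 5454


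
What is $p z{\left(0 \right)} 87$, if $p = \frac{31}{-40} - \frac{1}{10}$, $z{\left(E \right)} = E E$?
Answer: $0$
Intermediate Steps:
$z{\left(E \right)} = E^{2}$
$p = - \frac{7}{8}$ ($p = 31 \left(- \frac{1}{40}\right) - \frac{1}{10} = - \frac{31}{40} - \frac{1}{10} = - \frac{7}{8} \approx -0.875$)
$p z{\left(0 \right)} 87 = - \frac{7 \cdot 0^{2}}{8} \cdot 87 = \left(- \frac{7}{8}\right) 0 \cdot 87 = 0 \cdot 87 = 0$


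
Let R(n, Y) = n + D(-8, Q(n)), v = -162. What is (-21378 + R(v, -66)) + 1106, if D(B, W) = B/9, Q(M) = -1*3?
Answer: -183914/9 ≈ -20435.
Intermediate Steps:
Q(M) = -3
D(B, W) = B/9 (D(B, W) = B*(1/9) = B/9)
R(n, Y) = -8/9 + n (R(n, Y) = n + (1/9)*(-8) = n - 8/9 = -8/9 + n)
(-21378 + R(v, -66)) + 1106 = (-21378 + (-8/9 - 162)) + 1106 = (-21378 - 1466/9) + 1106 = -193868/9 + 1106 = -183914/9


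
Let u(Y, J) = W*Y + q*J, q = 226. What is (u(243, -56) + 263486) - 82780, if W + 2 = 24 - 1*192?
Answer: 126740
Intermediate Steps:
W = -170 (W = -2 + (24 - 1*192) = -2 + (24 - 192) = -2 - 168 = -170)
u(Y, J) = -170*Y + 226*J
(u(243, -56) + 263486) - 82780 = ((-170*243 + 226*(-56)) + 263486) - 82780 = ((-41310 - 12656) + 263486) - 82780 = (-53966 + 263486) - 82780 = 209520 - 82780 = 126740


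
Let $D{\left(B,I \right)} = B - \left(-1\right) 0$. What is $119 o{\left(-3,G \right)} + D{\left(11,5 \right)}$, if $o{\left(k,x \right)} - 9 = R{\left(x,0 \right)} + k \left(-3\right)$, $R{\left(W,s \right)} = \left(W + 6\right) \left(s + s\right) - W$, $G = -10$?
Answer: $3343$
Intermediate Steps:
$D{\left(B,I \right)} = B$ ($D{\left(B,I \right)} = B - 0 = B + 0 = B$)
$R{\left(W,s \right)} = - W + 2 s \left(6 + W\right)$ ($R{\left(W,s \right)} = \left(6 + W\right) 2 s - W = 2 s \left(6 + W\right) - W = - W + 2 s \left(6 + W\right)$)
$o{\left(k,x \right)} = 9 - x - 3 k$ ($o{\left(k,x \right)} = 9 + \left(\left(- x + 12 \cdot 0 + 2 x 0\right) + k \left(-3\right)\right) = 9 - \left(x + 3 k\right) = 9 - x - 3 k$)
$119 o{\left(-3,G \right)} + D{\left(11,5 \right)} = 119 \left(9 - -10 - -9\right) + 11 = 119 \left(9 + 10 + 9\right) + 11 = 119 \cdot 28 + 11 = 3332 + 11 = 3343$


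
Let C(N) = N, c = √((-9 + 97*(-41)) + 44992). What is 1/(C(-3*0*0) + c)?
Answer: √41006/41006 ≈ 0.0049383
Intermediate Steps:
c = √41006 (c = √((-9 - 3977) + 44992) = √(-3986 + 44992) = √41006 ≈ 202.50)
1/(C(-3*0*0) + c) = 1/(-3*0*0 + √41006) = 1/(0*0 + √41006) = 1/(0 + √41006) = 1/(√41006) = √41006/41006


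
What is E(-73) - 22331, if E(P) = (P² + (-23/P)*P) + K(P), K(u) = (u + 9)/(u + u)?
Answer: -1242793/73 ≈ -17025.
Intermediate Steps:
K(u) = (9 + u)/(2*u) (K(u) = (9 + u)/((2*u)) = (9 + u)*(1/(2*u)) = (9 + u)/(2*u))
E(P) = -23 + P² + (9 + P)/(2*P) (E(P) = (P² + (-23/P)*P) + (9 + P)/(2*P) = (P² - 23) + (9 + P)/(2*P) = (-23 + P²) + (9 + P)/(2*P) = -23 + P² + (9 + P)/(2*P))
E(-73) - 22331 = (-45/2 + (-73)² + (9/2)/(-73)) - 22331 = (-45/2 + 5329 + (9/2)*(-1/73)) - 22331 = (-45/2 + 5329 - 9/146) - 22331 = 387370/73 - 22331 = -1242793/73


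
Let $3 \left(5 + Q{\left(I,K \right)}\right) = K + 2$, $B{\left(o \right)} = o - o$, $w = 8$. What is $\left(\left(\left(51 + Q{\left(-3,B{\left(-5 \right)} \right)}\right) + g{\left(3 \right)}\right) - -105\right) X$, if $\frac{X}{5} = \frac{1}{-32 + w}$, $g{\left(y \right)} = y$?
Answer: $- \frac{290}{9} \approx -32.222$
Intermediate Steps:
$B{\left(o \right)} = 0$
$Q{\left(I,K \right)} = - \frac{13}{3} + \frac{K}{3}$ ($Q{\left(I,K \right)} = -5 + \frac{K + 2}{3} = -5 + \frac{2 + K}{3} = -5 + \left(\frac{2}{3} + \frac{K}{3}\right) = - \frac{13}{3} + \frac{K}{3}$)
$X = - \frac{5}{24}$ ($X = \frac{5}{-32 + 8} = \frac{5}{-24} = 5 \left(- \frac{1}{24}\right) = - \frac{5}{24} \approx -0.20833$)
$\left(\left(\left(51 + Q{\left(-3,B{\left(-5 \right)} \right)}\right) + g{\left(3 \right)}\right) - -105\right) X = \left(\left(\left(51 + \left(- \frac{13}{3} + \frac{1}{3} \cdot 0\right)\right) + 3\right) - -105\right) \left(- \frac{5}{24}\right) = \left(\left(\left(51 + \left(- \frac{13}{3} + 0\right)\right) + 3\right) + 105\right) \left(- \frac{5}{24}\right) = \left(\left(\left(51 - \frac{13}{3}\right) + 3\right) + 105\right) \left(- \frac{5}{24}\right) = \left(\left(\frac{140}{3} + 3\right) + 105\right) \left(- \frac{5}{24}\right) = \left(\frac{149}{3} + 105\right) \left(- \frac{5}{24}\right) = \frac{464}{3} \left(- \frac{5}{24}\right) = - \frac{290}{9}$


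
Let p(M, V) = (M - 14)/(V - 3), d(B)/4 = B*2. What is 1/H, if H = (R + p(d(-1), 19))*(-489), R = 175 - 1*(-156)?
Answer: -8/1289493 ≈ -6.2040e-6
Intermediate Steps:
d(B) = 8*B (d(B) = 4*(B*2) = 4*(2*B) = 8*B)
R = 331 (R = 175 + 156 = 331)
p(M, V) = (-14 + M)/(-3 + V)
H = -1289493/8 (H = (331 + (-14 + 8*(-1))/(-3 + 19))*(-489) = (331 + (-14 - 8)/16)*(-489) = (331 + (1/16)*(-22))*(-489) = (331 - 11/8)*(-489) = (2637/8)*(-489) = -1289493/8 ≈ -1.6119e+5)
1/H = 1/(-1289493/8) = -8/1289493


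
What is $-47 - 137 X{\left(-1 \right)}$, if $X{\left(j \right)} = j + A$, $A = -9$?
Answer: $1323$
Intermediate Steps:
$X{\left(j \right)} = -9 + j$ ($X{\left(j \right)} = j - 9 = -9 + j$)
$-47 - 137 X{\left(-1 \right)} = -47 - 137 \left(-9 - 1\right) = -47 - -1370 = -47 + 1370 = 1323$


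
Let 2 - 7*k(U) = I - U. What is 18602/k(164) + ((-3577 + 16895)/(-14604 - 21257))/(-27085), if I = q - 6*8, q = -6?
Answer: 2529524682991/4273698814 ≈ 591.88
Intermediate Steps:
I = -54 (I = -6 - 6*8 = -6 - 48 = -54)
k(U) = 8 + U/7 (k(U) = 2/7 - (-54 - U)/7 = 2/7 + (54/7 + U/7) = 8 + U/7)
18602/k(164) + ((-3577 + 16895)/(-14604 - 21257))/(-27085) = 18602/(8 + (⅐)*164) + ((-3577 + 16895)/(-14604 - 21257))/(-27085) = 18602/(8 + 164/7) + (13318/(-35861))*(-1/27085) = 18602/(220/7) + (13318*(-1/35861))*(-1/27085) = 18602*(7/220) - 13318/35861*(-1/27085) = 65107/110 + 13318/971295185 = 2529524682991/4273698814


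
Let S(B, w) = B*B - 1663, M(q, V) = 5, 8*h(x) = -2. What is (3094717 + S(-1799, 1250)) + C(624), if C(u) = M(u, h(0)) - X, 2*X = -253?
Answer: 12659173/2 ≈ 6.3296e+6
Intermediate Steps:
X = -253/2 (X = (½)*(-253) = -253/2 ≈ -126.50)
h(x) = -¼ (h(x) = (⅛)*(-2) = -¼)
S(B, w) = -1663 + B² (S(B, w) = B² - 1663 = -1663 + B²)
C(u) = 263/2 (C(u) = 5 - 1*(-253/2) = 5 + 253/2 = 263/2)
(3094717 + S(-1799, 1250)) + C(624) = (3094717 + (-1663 + (-1799)²)) + 263/2 = (3094717 + (-1663 + 3236401)) + 263/2 = (3094717 + 3234738) + 263/2 = 6329455 + 263/2 = 12659173/2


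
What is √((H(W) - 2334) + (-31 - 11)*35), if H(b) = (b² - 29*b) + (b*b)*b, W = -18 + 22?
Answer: 16*I*√15 ≈ 61.968*I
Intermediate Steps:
W = 4
H(b) = b² + b³ - 29*b (H(b) = (b² - 29*b) + b²*b = (b² - 29*b) + b³ = b² + b³ - 29*b)
√((H(W) - 2334) + (-31 - 11)*35) = √((4*(-29 + 4 + 4²) - 2334) + (-31 - 11)*35) = √((4*(-29 + 4 + 16) - 2334) - 42*35) = √((4*(-9) - 2334) - 1470) = √((-36 - 2334) - 1470) = √(-2370 - 1470) = √(-3840) = 16*I*√15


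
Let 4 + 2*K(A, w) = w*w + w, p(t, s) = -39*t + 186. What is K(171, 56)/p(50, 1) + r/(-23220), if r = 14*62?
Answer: -535331/568890 ≈ -0.94101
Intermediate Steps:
p(t, s) = 186 - 39*t
K(A, w) = -2 + w/2 + w²/2 (K(A, w) = -2 + (w*w + w)/2 = -2 + (w² + w)/2 = -2 + (w + w²)/2 = -2 + (w/2 + w²/2) = -2 + w/2 + w²/2)
r = 868
K(171, 56)/p(50, 1) + r/(-23220) = (-2 + (½)*56 + (½)*56²)/(186 - 39*50) + 868/(-23220) = (-2 + 28 + (½)*3136)/(186 - 1950) + 868*(-1/23220) = (-2 + 28 + 1568)/(-1764) - 217/5805 = 1594*(-1/1764) - 217/5805 = -797/882 - 217/5805 = -535331/568890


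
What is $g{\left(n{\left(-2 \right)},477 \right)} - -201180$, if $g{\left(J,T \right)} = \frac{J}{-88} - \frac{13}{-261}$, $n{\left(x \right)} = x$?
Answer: $\frac{2310351953}{11484} \approx 2.0118 \cdot 10^{5}$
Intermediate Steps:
$g{\left(J,T \right)} = \frac{13}{261} - \frac{J}{88}$ ($g{\left(J,T \right)} = J \left(- \frac{1}{88}\right) - - \frac{13}{261} = - \frac{J}{88} + \frac{13}{261} = \frac{13}{261} - \frac{J}{88}$)
$g{\left(n{\left(-2 \right)},477 \right)} - -201180 = \left(\frac{13}{261} - - \frac{1}{44}\right) - -201180 = \left(\frac{13}{261} + \frac{1}{44}\right) + 201180 = \frac{833}{11484} + 201180 = \frac{2310351953}{11484}$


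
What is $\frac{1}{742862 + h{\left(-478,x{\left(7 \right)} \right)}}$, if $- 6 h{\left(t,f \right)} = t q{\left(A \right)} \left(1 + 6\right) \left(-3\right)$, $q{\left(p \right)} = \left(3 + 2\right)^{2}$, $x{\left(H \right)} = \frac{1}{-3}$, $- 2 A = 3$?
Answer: $\frac{1}{701037} \approx 1.4265 \cdot 10^{-6}$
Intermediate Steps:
$A = - \frac{3}{2}$ ($A = \left(- \frac{1}{2}\right) 3 = - \frac{3}{2} \approx -1.5$)
$x{\left(H \right)} = - \frac{1}{3}$
$q{\left(p \right)} = 25$ ($q{\left(p \right)} = 5^{2} = 25$)
$h{\left(t,f \right)} = \frac{175 t}{2}$ ($h{\left(t,f \right)} = - \frac{t 25 \left(1 + 6\right) \left(-3\right)}{6} = - \frac{t 25 \cdot 7 \left(-3\right)}{6} = - \frac{t 175 \left(-3\right)}{6} = - \frac{175 t \left(-3\right)}{6} = - \frac{\left(-525\right) t}{6} = \frac{175 t}{2}$)
$\frac{1}{742862 + h{\left(-478,x{\left(7 \right)} \right)}} = \frac{1}{742862 + \frac{175}{2} \left(-478\right)} = \frac{1}{742862 - 41825} = \frac{1}{701037}$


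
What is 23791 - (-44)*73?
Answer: 27003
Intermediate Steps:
23791 - (-44)*73 = 23791 - 1*(-3212) = 23791 + 3212 = 27003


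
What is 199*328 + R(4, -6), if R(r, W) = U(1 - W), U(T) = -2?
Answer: 65270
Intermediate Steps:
R(r, W) = -2
199*328 + R(4, -6) = 199*328 - 2 = 65272 - 2 = 65270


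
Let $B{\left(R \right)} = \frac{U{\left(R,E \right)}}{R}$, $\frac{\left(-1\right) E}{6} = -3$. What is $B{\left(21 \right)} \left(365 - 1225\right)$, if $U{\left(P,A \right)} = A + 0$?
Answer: $- \frac{5160}{7} \approx -737.14$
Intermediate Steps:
$E = 18$ ($E = \left(-6\right) \left(-3\right) = 18$)
$U{\left(P,A \right)} = A$
$B{\left(R \right)} = \frac{18}{R}$
$B{\left(21 \right)} \left(365 - 1225\right) = \frac{18}{21} \left(365 - 1225\right) = 18 \cdot \frac{1}{21} \left(-860\right) = \frac{6}{7} \left(-860\right) = - \frac{5160}{7}$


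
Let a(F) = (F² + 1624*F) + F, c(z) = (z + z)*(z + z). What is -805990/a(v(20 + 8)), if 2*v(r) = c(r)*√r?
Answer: -805990/66200847 + 654866875*√7/726620496672 ≈ -0.0097904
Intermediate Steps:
c(z) = 4*z² (c(z) = (2*z)*(2*z) = 4*z²)
v(r) = 2*r^(5/2) (v(r) = ((4*r²)*√r)/2 = (4*r^(5/2))/2 = 2*r^(5/2))
a(F) = F² + 1625*F
-805990/a(v(20 + 8)) = -805990*1/(2*(20 + 8)^(5/2)*(1625 + 2*(20 + 8)^(5/2))) = -805990*√7/(21952*(1625 + 2*28^(5/2))) = -805990*√7/(21952*(1625 + 2*(1568*√7))) = -805990*√7/(21952*(1625 + 3136*√7)) = -402995*√7/(10976*(1625 + 3136*√7))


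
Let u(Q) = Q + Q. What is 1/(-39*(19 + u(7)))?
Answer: -1/1287 ≈ -0.00077700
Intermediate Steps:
u(Q) = 2*Q
1/(-39*(19 + u(7))) = 1/(-39*(19 + 2*7)) = 1/(-39*(19 + 14)) = 1/(-39*33) = 1/(-1287) = -1/1287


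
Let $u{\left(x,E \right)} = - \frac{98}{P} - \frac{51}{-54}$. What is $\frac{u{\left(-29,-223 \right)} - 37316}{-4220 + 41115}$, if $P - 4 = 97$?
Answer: $- \frac{13568107}{13415022} \approx -1.0114$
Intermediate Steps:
$P = 101$ ($P = 4 + 97 = 101$)
$u{\left(x,E \right)} = - \frac{47}{1818}$ ($u{\left(x,E \right)} = - \frac{98}{101} - \frac{51}{-54} = \left(-98\right) \frac{1}{101} - - \frac{17}{18} = - \frac{98}{101} + \frac{17}{18} = - \frac{47}{1818}$)
$\frac{u{\left(-29,-223 \right)} - 37316}{-4220 + 41115} = \frac{- \frac{47}{1818} - 37316}{-4220 + 41115} = - \frac{67840535}{1818 \cdot 36895} = \left(- \frac{67840535}{1818}\right) \frac{1}{36895} = - \frac{13568107}{13415022}$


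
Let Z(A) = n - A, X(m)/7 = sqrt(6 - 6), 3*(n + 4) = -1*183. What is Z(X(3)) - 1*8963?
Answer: -9028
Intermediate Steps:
n = -65 (n = -4 + (-1*183)/3 = -4 + (1/3)*(-183) = -4 - 61 = -65)
X(m) = 0 (X(m) = 7*sqrt(6 - 6) = 7*sqrt(0) = 7*0 = 0)
Z(A) = -65 - A
Z(X(3)) - 1*8963 = (-65 - 1*0) - 1*8963 = (-65 + 0) - 8963 = -65 - 8963 = -9028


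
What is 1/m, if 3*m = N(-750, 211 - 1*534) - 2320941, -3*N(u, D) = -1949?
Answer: -9/6960874 ≈ -1.2929e-6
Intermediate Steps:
N(u, D) = 1949/3 (N(u, D) = -⅓*(-1949) = 1949/3)
m = -6960874/9 (m = (1949/3 - 2320941)/3 = (⅓)*(-6960874/3) = -6960874/9 ≈ -7.7343e+5)
1/m = 1/(-6960874/9) = -9/6960874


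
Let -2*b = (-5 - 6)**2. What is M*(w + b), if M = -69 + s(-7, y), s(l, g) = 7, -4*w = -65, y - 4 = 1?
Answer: 5487/2 ≈ 2743.5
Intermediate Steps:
y = 5 (y = 4 + 1 = 5)
w = 65/4 (w = -1/4*(-65) = 65/4 ≈ 16.250)
M = -62 (M = -69 + 7 = -62)
b = -121/2 (b = -(-5 - 6)**2/2 = -1/2*(-11)**2 = -1/2*121 = -121/2 ≈ -60.500)
M*(w + b) = -62*(65/4 - 121/2) = -62*(-177/4) = 5487/2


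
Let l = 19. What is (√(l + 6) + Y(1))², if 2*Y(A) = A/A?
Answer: 121/4 ≈ 30.250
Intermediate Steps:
Y(A) = ½ (Y(A) = (A/A)/2 = (½)*1 = ½)
(√(l + 6) + Y(1))² = (√(19 + 6) + ½)² = (√25 + ½)² = (5 + ½)² = (11/2)² = 121/4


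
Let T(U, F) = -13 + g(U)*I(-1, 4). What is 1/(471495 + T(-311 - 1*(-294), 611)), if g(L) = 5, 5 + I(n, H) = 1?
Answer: 1/471462 ≈ 2.1211e-6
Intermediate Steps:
I(n, H) = -4 (I(n, H) = -5 + 1 = -4)
T(U, F) = -33 (T(U, F) = -13 + 5*(-4) = -13 - 20 = -33)
1/(471495 + T(-311 - 1*(-294), 611)) = 1/(471495 - 33) = 1/471462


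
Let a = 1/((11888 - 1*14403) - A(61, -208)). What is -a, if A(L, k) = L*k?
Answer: -1/10173 ≈ -9.8299e-5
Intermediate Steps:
a = 1/10173 (a = 1/((11888 - 1*14403) - 61*(-208)) = 1/((11888 - 14403) - 1*(-12688)) = 1/(-2515 + 12688) = 1/10173 ≈ 9.8299e-5)
-a = -1*1/10173 = -1/10173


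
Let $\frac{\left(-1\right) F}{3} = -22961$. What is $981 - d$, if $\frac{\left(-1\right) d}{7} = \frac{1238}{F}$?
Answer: $\frac{67582889}{68883} \approx 981.13$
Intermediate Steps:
$F = 68883$ ($F = \left(-3\right) \left(-22961\right) = 68883$)
$d = - \frac{8666}{68883}$ ($d = - 7 \cdot \frac{1238}{68883} = - 7 \cdot 1238 \cdot \frac{1}{68883} = \left(-7\right) \frac{1238}{68883} = - \frac{8666}{68883} \approx -0.12581$)
$981 - d = 981 - - \frac{8666}{68883} = 981 + \frac{8666}{68883} = \frac{67582889}{68883}$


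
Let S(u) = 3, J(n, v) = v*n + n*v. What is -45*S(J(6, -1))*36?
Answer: -4860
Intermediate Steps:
J(n, v) = 2*n*v (J(n, v) = n*v + n*v = 2*n*v)
-45*S(J(6, -1))*36 = -45*3*36 = -135*36 = -4860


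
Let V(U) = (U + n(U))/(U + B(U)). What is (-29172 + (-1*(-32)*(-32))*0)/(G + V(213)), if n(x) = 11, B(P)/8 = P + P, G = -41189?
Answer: 105631812/149145145 ≈ 0.70825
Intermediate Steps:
B(P) = 16*P (B(P) = 8*(P + P) = 8*(2*P) = 16*P)
V(U) = (11 + U)/(17*U) (V(U) = (U + 11)/(U + 16*U) = (11 + U)/((17*U)) = (11 + U)*(1/(17*U)) = (11 + U)/(17*U))
(-29172 + (-1*(-32)*(-32))*0)/(G + V(213)) = (-29172 + (-1*(-32)*(-32))*0)/(-41189 + (1/17)*(11 + 213)/213) = (-29172 + (32*(-32))*0)/(-41189 + (1/17)*(1/213)*224) = (-29172 - 1024*0)/(-41189 + 224/3621) = (-29172 + 0)/(-149145145/3621) = -29172*(-3621/149145145) = 105631812/149145145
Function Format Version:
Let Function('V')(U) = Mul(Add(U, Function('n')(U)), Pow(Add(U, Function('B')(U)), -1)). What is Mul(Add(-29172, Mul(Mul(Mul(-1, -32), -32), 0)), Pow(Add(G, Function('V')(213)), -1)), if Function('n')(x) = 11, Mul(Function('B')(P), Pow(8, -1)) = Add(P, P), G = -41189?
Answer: Rational(105631812, 149145145) ≈ 0.70825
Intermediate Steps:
Function('B')(P) = Mul(16, P) (Function('B')(P) = Mul(8, Add(P, P)) = Mul(8, Mul(2, P)) = Mul(16, P))
Function('V')(U) = Mul(Rational(1, 17), Pow(U, -1), Add(11, U)) (Function('V')(U) = Mul(Add(U, 11), Pow(Add(U, Mul(16, U)), -1)) = Mul(Add(11, U), Pow(Mul(17, U), -1)) = Mul(Add(11, U), Mul(Rational(1, 17), Pow(U, -1))) = Mul(Rational(1, 17), Pow(U, -1), Add(11, U)))
Mul(Add(-29172, Mul(Mul(Mul(-1, -32), -32), 0)), Pow(Add(G, Function('V')(213)), -1)) = Mul(Add(-29172, Mul(Mul(Mul(-1, -32), -32), 0)), Pow(Add(-41189, Mul(Rational(1, 17), Pow(213, -1), Add(11, 213))), -1)) = Mul(Add(-29172, Mul(Mul(32, -32), 0)), Pow(Add(-41189, Mul(Rational(1, 17), Rational(1, 213), 224)), -1)) = Mul(Add(-29172, Mul(-1024, 0)), Pow(Add(-41189, Rational(224, 3621)), -1)) = Mul(Add(-29172, 0), Pow(Rational(-149145145, 3621), -1)) = Mul(-29172, Rational(-3621, 149145145)) = Rational(105631812, 149145145)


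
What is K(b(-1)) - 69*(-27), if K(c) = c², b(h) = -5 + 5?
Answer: 1863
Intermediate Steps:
b(h) = 0
K(b(-1)) - 69*(-27) = 0² - 69*(-27) = 0 + 1863 = 1863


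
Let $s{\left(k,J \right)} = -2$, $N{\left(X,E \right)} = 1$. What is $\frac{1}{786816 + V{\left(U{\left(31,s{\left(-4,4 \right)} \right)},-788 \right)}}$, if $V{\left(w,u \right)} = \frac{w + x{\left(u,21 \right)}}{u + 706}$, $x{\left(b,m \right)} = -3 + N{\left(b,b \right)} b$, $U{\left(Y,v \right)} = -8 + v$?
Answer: $\frac{82}{64519713} \approx 1.2709 \cdot 10^{-6}$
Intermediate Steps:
$x{\left(b,m \right)} = -3 + b$ ($x{\left(b,m \right)} = -3 + 1 b = -3 + b$)
$V{\left(w,u \right)} = \frac{-3 + u + w}{706 + u}$ ($V{\left(w,u \right)} = \frac{w + \left(-3 + u\right)}{u + 706} = \frac{-3 + u + w}{706 + u}$)
$\frac{1}{786816 + V{\left(U{\left(31,s{\left(-4,4 \right)} \right)},-788 \right)}} = \frac{1}{786816 + \frac{-3 - 788 - 10}{706 - 788}} = \frac{1}{786816 + \frac{-3 - 788 - 10}{-82}} = \frac{1}{786816 - - \frac{801}{82}} = \frac{1}{786816 + \frac{801}{82}} = \frac{1}{\frac{64519713}{82}} = \frac{82}{64519713}$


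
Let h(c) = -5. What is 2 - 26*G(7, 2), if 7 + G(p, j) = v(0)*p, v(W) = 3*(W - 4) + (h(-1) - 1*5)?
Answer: 4188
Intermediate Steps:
v(W) = -22 + 3*W (v(W) = 3*(W - 4) + (-5 - 1*5) = 3*(-4 + W) + (-5 - 5) = (-12 + 3*W) - 10 = -22 + 3*W)
G(p, j) = -7 - 22*p (G(p, j) = -7 + (-22 + 3*0)*p = -7 + (-22 + 0)*p = -7 - 22*p)
2 - 26*G(7, 2) = 2 - 26*(-7 - 22*7) = 2 - 26*(-7 - 154) = 2 - 26*(-161) = 2 + 4186 = 4188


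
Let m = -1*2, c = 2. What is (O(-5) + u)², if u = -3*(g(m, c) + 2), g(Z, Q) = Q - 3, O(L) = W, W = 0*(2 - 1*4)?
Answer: 9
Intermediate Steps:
m = -2
W = 0 (W = 0*(2 - 4) = 0*(-2) = 0)
O(L) = 0
g(Z, Q) = -3 + Q
u = -3 (u = -3*((-3 + 2) + 2) = -3*(-1 + 2) = -3*1 = -3)
(O(-5) + u)² = (0 - 3)² = (-3)² = 9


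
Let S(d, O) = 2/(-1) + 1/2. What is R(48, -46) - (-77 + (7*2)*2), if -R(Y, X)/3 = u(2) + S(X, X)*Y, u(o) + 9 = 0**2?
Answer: 292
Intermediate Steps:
S(d, O) = -3/2 (S(d, O) = 2*(-1) + 1*(1/2) = -2 + 1/2 = -3/2)
u(o) = -9 (u(o) = -9 + 0**2 = -9 + 0 = -9)
R(Y, X) = 27 + 9*Y/2 (R(Y, X) = -3*(-9 - 3*Y/2) = 27 + 9*Y/2)
R(48, -46) - (-77 + (7*2)*2) = (27 + (9/2)*48) - (-77 + (7*2)*2) = (27 + 216) - (-77 + 14*2) = 243 - (-77 + 28) = 243 - 1*(-49) = 243 + 49 = 292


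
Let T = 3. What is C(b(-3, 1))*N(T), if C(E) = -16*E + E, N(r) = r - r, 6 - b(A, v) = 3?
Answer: 0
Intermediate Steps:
b(A, v) = 3 (b(A, v) = 6 - 1*3 = 6 - 3 = 3)
N(r) = 0
C(E) = -15*E
C(b(-3, 1))*N(T) = -15*3*0 = -45*0 = 0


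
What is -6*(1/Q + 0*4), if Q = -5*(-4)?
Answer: -3/10 ≈ -0.30000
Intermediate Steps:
Q = 20
-6*(1/Q + 0*4) = -6*(1/20 + 0*4) = -6*(1/20 + 0) = -6*1/20 = -3/10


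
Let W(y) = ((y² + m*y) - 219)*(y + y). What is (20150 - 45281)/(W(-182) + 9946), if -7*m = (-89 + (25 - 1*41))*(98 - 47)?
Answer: -8377/12904082 ≈ -0.00064917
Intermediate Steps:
m = 765 (m = -(-89 + (25 - 1*41))*(98 - 47)/7 = -(-89 + (25 - 41))*51/7 = -(-89 - 16)*51/7 = -(-15)*51 = -⅐*(-5355) = 765)
W(y) = 2*y*(-219 + y² + 765*y) (W(y) = ((y² + 765*y) - 219)*(y + y) = (-219 + y² + 765*y)*(2*y) = 2*y*(-219 + y² + 765*y))
(20150 - 45281)/(W(-182) + 9946) = (20150 - 45281)/(2*(-182)*(-219 + (-182)² + 765*(-182)) + 9946) = -25131/(2*(-182)*(-219 + 33124 - 139230) + 9946) = -25131/(2*(-182)*(-106325) + 9946) = -25131/(38702300 + 9946) = -25131/38712246 = -25131*1/38712246 = -8377/12904082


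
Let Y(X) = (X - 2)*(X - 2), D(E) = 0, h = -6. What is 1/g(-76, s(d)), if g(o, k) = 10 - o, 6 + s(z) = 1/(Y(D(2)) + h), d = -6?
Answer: 1/86 ≈ 0.011628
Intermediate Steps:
Y(X) = (-2 + X)² (Y(X) = (-2 + X)*(-2 + X) = (-2 + X)²)
s(z) = -13/2 (s(z) = -6 + 1/((-2 + 0)² - 6) = -6 + 1/((-2)² - 6) = -6 + 1/(4 - 6) = -6 + 1/(-2) = -6 - ½ = -13/2)
1/g(-76, s(d)) = 1/(10 - 1*(-76)) = 1/(10 + 76) = 1/86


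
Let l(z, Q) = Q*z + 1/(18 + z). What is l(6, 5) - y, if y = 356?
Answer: -7823/24 ≈ -325.96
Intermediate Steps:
l(z, Q) = 1/(18 + z) + Q*z
l(6, 5) - y = (1 + 5*6² + 18*5*6)/(18 + 6) - 1*356 = (1 + 5*36 + 540)/24 - 356 = (1 + 180 + 540)/24 - 356 = (1/24)*721 - 356 = 721/24 - 356 = -7823/24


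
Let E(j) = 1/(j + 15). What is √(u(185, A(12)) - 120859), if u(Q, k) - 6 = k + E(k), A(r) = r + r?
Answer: 7*I*√3750630/39 ≈ 347.6*I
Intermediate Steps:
A(r) = 2*r
E(j) = 1/(15 + j)
u(Q, k) = 6 + k + 1/(15 + k) (u(Q, k) = 6 + (k + 1/(15 + k)) = 6 + k + 1/(15 + k))
√(u(185, A(12)) - 120859) = √((1 + (6 + 2*12)*(15 + 2*12))/(15 + 2*12) - 120859) = √((1 + (6 + 24)*(15 + 24))/(15 + 24) - 120859) = √((1 + 30*39)/39 - 120859) = √((1 + 1170)/39 - 120859) = √((1/39)*1171 - 120859) = √(1171/39 - 120859) = √(-4712330/39) = 7*I*√3750630/39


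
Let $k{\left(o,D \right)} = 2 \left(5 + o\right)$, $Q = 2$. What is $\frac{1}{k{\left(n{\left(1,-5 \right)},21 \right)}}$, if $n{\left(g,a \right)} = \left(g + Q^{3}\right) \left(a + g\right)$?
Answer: $- \frac{1}{62} \approx -0.016129$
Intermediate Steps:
$n{\left(g,a \right)} = \left(8 + g\right) \left(a + g\right)$ ($n{\left(g,a \right)} = \left(g + 2^{3}\right) \left(a + g\right) = \left(g + 8\right) \left(a + g\right) = \left(8 + g\right) \left(a + g\right)$)
$k{\left(o,D \right)} = 10 + 2 o$
$\frac{1}{k{\left(n{\left(1,-5 \right)},21 \right)}} = \frac{1}{10 + 2 \left(1^{2} + 8 \left(-5\right) + 8 \cdot 1 - 5\right)} = \frac{1}{10 + 2 \left(1 - 40 + 8 - 5\right)} = \frac{1}{10 + 2 \left(-36\right)} = \frac{1}{10 - 72} = \frac{1}{-62} = - \frac{1}{62}$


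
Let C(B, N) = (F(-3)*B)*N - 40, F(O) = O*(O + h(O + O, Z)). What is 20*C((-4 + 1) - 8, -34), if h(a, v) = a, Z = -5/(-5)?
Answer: 201160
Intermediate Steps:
Z = 1 (Z = -5*(-⅕) = 1)
F(O) = 3*O² (F(O) = O*(O + (O + O)) = O*(O + 2*O) = O*(3*O) = 3*O²)
C(B, N) = -40 + 27*B*N (C(B, N) = ((3*(-3)²)*B)*N - 40 = ((3*9)*B)*N - 40 = (27*B)*N - 40 = 27*B*N - 40 = -40 + 27*B*N)
20*C((-4 + 1) - 8, -34) = 20*(-40 + 27*((-4 + 1) - 8)*(-34)) = 20*(-40 + 27*(-3 - 8)*(-34)) = 20*(-40 + 27*(-11)*(-34)) = 20*(-40 + 10098) = 20*10058 = 201160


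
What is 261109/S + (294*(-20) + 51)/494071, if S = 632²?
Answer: 126678142243/197343815104 ≈ 0.64192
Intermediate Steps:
S = 399424
261109/S + (294*(-20) + 51)/494071 = 261109/399424 + (294*(-20) + 51)/494071 = 261109*(1/399424) + (-5880 + 51)*(1/494071) = 261109/399424 - 5829*1/494071 = 261109/399424 - 5829/494071 = 126678142243/197343815104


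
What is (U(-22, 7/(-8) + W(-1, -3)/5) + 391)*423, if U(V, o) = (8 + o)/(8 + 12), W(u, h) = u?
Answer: 132431571/800 ≈ 1.6554e+5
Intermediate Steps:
U(V, o) = ⅖ + o/20 (U(V, o) = (8 + o)/20 = (8 + o)*(1/20) = ⅖ + o/20)
(U(-22, 7/(-8) + W(-1, -3)/5) + 391)*423 = ((⅖ + (7/(-8) - 1/5)/20) + 391)*423 = ((⅖ + (7*(-⅛) - 1*⅕)/20) + 391)*423 = ((⅖ + (-7/8 - ⅕)/20) + 391)*423 = ((⅖ + (1/20)*(-43/40)) + 391)*423 = ((⅖ - 43/800) + 391)*423 = (277/800 + 391)*423 = (313077/800)*423 = 132431571/800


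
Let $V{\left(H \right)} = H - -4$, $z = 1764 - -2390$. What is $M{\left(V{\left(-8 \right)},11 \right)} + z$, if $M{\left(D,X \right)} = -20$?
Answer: $4134$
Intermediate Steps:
$z = 4154$ ($z = 1764 + 2390 = 4154$)
$V{\left(H \right)} = 4 + H$ ($V{\left(H \right)} = H + 4 = 4 + H$)
$M{\left(V{\left(-8 \right)},11 \right)} + z = -20 + 4154 = 4134$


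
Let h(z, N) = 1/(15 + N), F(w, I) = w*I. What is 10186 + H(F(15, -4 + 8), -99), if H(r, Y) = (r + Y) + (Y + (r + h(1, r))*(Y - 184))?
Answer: -520183/75 ≈ -6935.8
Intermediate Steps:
F(w, I) = I*w
H(r, Y) = r + 2*Y + (-184 + Y)*(r + 1/(15 + r)) (H(r, Y) = (r + Y) + (Y + (r + 1/(15 + r))*(Y - 184)) = (Y + r) + (Y + (r + 1/(15 + r))*(-184 + Y)) = (Y + r) + (Y + (-184 + Y)*(r + 1/(15 + r))) = r + 2*Y + (-184 + Y)*(r + 1/(15 + r)))
10186 + H(F(15, -4 + 8), -99) = 10186 + (-184 - 99 + (15 + (-4 + 8)*15)*(-183*(-4 + 8)*15 + 2*(-99) - 99*(-4 + 8)*15))/(15 + (-4 + 8)*15) = 10186 + (-184 - 99 + (15 + 4*15)*(-732*15 - 198 - 396*15))/(15 + 4*15) = 10186 + (-184 - 99 + (15 + 60)*(-183*60 - 198 - 99*60))/(15 + 60) = 10186 + (-184 - 99 + 75*(-10980 - 198 - 5940))/75 = 10186 + (-184 - 99 + 75*(-17118))/75 = 10186 + (-184 - 99 - 1283850)/75 = 10186 + (1/75)*(-1284133) = 10186 - 1284133/75 = -520183/75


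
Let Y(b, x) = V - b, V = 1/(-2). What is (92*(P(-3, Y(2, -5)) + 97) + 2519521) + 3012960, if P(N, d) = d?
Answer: 5541175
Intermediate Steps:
V = -1/2 (V = 1*(-1/2) = -1/2 ≈ -0.50000)
Y(b, x) = -1/2 - b
(92*(P(-3, Y(2, -5)) + 97) + 2519521) + 3012960 = (92*((-1/2 - 1*2) + 97) + 2519521) + 3012960 = (92*((-1/2 - 2) + 97) + 2519521) + 3012960 = (92*(-5/2 + 97) + 2519521) + 3012960 = (92*(189/2) + 2519521) + 3012960 = (8694 + 2519521) + 3012960 = 2528215 + 3012960 = 5541175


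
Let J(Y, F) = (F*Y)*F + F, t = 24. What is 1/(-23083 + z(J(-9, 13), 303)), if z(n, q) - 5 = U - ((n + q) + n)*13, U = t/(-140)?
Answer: 35/426679 ≈ 8.2029e-5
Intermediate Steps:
J(Y, F) = F + Y*F² (J(Y, F) = Y*F² + F = F + Y*F²)
U = -6/35 (U = 24/(-140) = 24*(-1/140) = -6/35 ≈ -0.17143)
z(n, q) = 169/35 - 26*n - 13*q (z(n, q) = 5 + (-6/35 - ((n + q) + n)*13) = 5 + (-6/35 - (q + 2*n)*13) = 5 + (-6/35 - (13*q + 26*n)) = 5 + (-6/35 + (-26*n - 13*q)) = 5 + (-6/35 - 26*n - 13*q) = 169/35 - 26*n - 13*q)
1/(-23083 + z(J(-9, 13), 303)) = 1/(-23083 + (169/35 - 338*(1 + 13*(-9)) - 13*303)) = 1/(-23083 + (169/35 - 338*(1 - 117) - 3939)) = 1/(-23083 + (169/35 - 338*(-116) - 3939)) = 1/(-23083 + (169/35 - 26*(-1508) - 3939)) = 1/(-23083 + (169/35 + 39208 - 3939)) = 1/(-23083 + 1234584/35) = 1/(426679/35) = 35/426679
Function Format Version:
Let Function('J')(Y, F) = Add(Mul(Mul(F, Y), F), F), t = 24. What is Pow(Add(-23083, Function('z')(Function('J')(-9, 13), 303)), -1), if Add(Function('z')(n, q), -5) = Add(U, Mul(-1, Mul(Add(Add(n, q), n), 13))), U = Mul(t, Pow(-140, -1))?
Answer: Rational(35, 426679) ≈ 8.2029e-5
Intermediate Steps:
Function('J')(Y, F) = Add(F, Mul(Y, Pow(F, 2))) (Function('J')(Y, F) = Add(Mul(Y, Pow(F, 2)), F) = Add(F, Mul(Y, Pow(F, 2))))
U = Rational(-6, 35) (U = Mul(24, Pow(-140, -1)) = Mul(24, Rational(-1, 140)) = Rational(-6, 35) ≈ -0.17143)
Function('z')(n, q) = Add(Rational(169, 35), Mul(-26, n), Mul(-13, q)) (Function('z')(n, q) = Add(5, Add(Rational(-6, 35), Mul(-1, Mul(Add(Add(n, q), n), 13)))) = Add(5, Add(Rational(-6, 35), Mul(-1, Mul(Add(q, Mul(2, n)), 13)))) = Add(5, Add(Rational(-6, 35), Mul(-1, Add(Mul(13, q), Mul(26, n))))) = Add(5, Add(Rational(-6, 35), Add(Mul(-26, n), Mul(-13, q)))) = Add(5, Add(Rational(-6, 35), Mul(-26, n), Mul(-13, q))) = Add(Rational(169, 35), Mul(-26, n), Mul(-13, q)))
Pow(Add(-23083, Function('z')(Function('J')(-9, 13), 303)), -1) = Pow(Add(-23083, Add(Rational(169, 35), Mul(-26, Mul(13, Add(1, Mul(13, -9)))), Mul(-13, 303))), -1) = Pow(Add(-23083, Add(Rational(169, 35), Mul(-26, Mul(13, Add(1, -117))), -3939)), -1) = Pow(Add(-23083, Add(Rational(169, 35), Mul(-26, Mul(13, -116)), -3939)), -1) = Pow(Add(-23083, Add(Rational(169, 35), Mul(-26, -1508), -3939)), -1) = Pow(Add(-23083, Add(Rational(169, 35), 39208, -3939)), -1) = Pow(Add(-23083, Rational(1234584, 35)), -1) = Pow(Rational(426679, 35), -1) = Rational(35, 426679)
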